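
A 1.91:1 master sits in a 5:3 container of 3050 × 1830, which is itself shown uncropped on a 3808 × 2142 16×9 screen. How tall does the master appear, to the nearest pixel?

1869 px

1.91:1 in 3050×1830: fills the width, so the master is 3050.00 × 1596.86.
5:3 in 3808×2142: fills the height, so the intermediate becomes 3570.00 × 2142.00 — a scale of ×1.1705.
The master scales with it: height 1596.86 × 1.1705 ≈ 1869.11.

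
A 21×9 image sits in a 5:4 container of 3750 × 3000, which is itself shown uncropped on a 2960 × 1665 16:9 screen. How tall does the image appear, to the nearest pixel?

21×9 in 3750×3000: fills the width, so the image is 3750.00 × 1607.14.
The 5:4 canvas is height-limited in 2960×1665, giving 2081.25 × 1665.00; scale factor 0.5550.
The image scales with it: height 1607.14 × 0.5550 ≈ 891.96.

892 px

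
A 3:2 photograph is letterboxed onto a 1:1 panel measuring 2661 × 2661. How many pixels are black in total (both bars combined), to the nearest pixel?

2360307 pixels

3:2 is wider than 1:1, so it spans the full width.
The photograph is 2661 × 2/3 ≈ 1774.0000 px tall.
Black = 2661 − 1774.0000 = 887.0000 px.
Bar area = 887.0000 × 2661 ≈ 2360307 px.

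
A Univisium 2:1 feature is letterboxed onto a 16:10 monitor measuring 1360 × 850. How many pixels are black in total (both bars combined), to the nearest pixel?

Since 2.000 > 1.600, the feature is width-limited.
The feature is 1360 × 1/2 ≈ 680.0000 px tall.
Black = 850 − 680.0000 = 170.0000 px.
That's 170.0000 × 1360 ≈ 231200 black pixels.

231200 pixels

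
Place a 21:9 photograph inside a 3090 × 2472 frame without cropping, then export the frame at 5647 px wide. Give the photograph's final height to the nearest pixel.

2420 px

In the 3090×2472 frame the photograph fills the width: height = 3090 × 9/21 ≈ 1324.29 px.
Scaling 3090 → 5647 is ×1.8275, so the height becomes 1324.29 × 1.8275 ≈ 2420.14 px.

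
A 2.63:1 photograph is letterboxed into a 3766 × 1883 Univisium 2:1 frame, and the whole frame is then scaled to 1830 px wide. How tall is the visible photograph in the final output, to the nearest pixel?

696 px

In the 3766×1883 frame the photograph fills the width: height = 3766 / 2.630 ≈ 1431.94 px.
Resizing to 1830 px wide multiplies everything by 0.4859: 1431.94 → 695.82 px.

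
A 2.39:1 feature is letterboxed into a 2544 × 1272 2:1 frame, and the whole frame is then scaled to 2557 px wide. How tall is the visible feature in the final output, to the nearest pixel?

In the 2544×1272 frame the feature fills the width: height = 2544 / 2.390 ≈ 1064.44 px.
The frame scales by 2557/2544 = 1.0051; 1064.44 × 1.0051 ≈ 1069.87 px.

1070 px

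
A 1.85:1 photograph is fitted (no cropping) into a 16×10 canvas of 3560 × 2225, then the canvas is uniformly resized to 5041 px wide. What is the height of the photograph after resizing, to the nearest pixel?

Fitted into 3560×2225, the photograph spans the width; its height is 3560 / 1.850 ≈ 1924.32 px.
Resizing to 5041 px wide multiplies everything by 1.4160: 1924.32 → 2724.86 px.

2725 px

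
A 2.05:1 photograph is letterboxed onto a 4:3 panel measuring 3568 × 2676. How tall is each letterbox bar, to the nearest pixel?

Since 2.050 > 1.333, the photograph is width-limited.
That makes the image 1740.49 px tall (3568 / 2.050).
2676 − 1740.49 = 935.51 px of bars (467.76 each).

468 px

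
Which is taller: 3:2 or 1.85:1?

3:2

3:2 = 1.5 and 1.85; 1.85 > 1.5. The smaller width-to-height ratio is the taller frame.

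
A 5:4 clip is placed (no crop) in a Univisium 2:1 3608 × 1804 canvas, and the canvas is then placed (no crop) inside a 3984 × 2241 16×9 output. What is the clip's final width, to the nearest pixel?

5:4 in 3608×1804: fills the height, so the clip is 2255.00 × 1804.00.
Univisium 2:1 in 3984×2241: fills the width, so the intermediate becomes 3984.00 × 1992.00 — a scale of ×1.1042.
The clip scales with it: width 2255.00 × 1.1042 ≈ 2490.00.

2490 px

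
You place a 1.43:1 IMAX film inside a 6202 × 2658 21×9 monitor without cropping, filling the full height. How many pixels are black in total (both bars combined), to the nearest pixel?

Content width = 2658 × 1.430 ≈ 3800.9400 px.
6202 − 3800.9400 = 2401.0600 px of bars.
Bar area = 2401.0600 × 2658 ≈ 6382017 px.

6382017 pixels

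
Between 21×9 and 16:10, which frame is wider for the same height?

21×9

21×9 = 2.333 and 16:10 = 1.6; 2.333 > 1.6.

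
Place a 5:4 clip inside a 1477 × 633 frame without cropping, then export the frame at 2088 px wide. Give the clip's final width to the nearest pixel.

Fitted into 1477×633, the clip spans the height; its width is 633 × 5/4 ≈ 791.25 px.
Scaling 1477 → 2088 is ×1.4137, so the width becomes 791.25 × 1.4137 ≈ 1118.57 px.

1119 px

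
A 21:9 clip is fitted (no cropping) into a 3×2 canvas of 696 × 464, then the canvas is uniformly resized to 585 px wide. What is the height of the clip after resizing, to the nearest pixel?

251 px

In the 696×464 frame the clip fills the width: height = 696 × 9/21 ≈ 298.29 px.
Resizing to 585 px wide multiplies everything by 0.8405: 298.29 → 250.71 px.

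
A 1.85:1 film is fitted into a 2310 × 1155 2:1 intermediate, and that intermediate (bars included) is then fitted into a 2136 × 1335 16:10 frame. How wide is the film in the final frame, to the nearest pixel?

1976 px

First fit — 1.85:1 into 2310×1155 spans the height: 2136.75 × 1155.00.
2:1 in 2136×1335: fills the width, so the intermediate becomes 2136.00 × 1068.00 — a scale of ×0.9247.
So the film's width is 2136.75 × 0.9247 ≈ 1975.80.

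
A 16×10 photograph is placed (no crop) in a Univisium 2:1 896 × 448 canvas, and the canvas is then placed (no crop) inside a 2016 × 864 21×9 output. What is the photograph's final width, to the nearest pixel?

1382 px

16×10 in 896×448: fills the height, so the photograph is 716.80 × 448.00.
The Univisium 2:1 canvas is height-limited in 2016×864, giving 1728.00 × 864.00; scale factor 1.9286.
So the photograph's width is 716.80 × 1.9286 ≈ 1382.40.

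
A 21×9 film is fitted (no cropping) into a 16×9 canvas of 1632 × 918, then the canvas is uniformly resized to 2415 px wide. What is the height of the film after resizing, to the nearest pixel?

Fitted into 1632×918, the film spans the width; its height is 1632 × 9/21 ≈ 699.43 px.
Scaling 1632 → 2415 is ×1.4798, so the height becomes 699.43 × 1.4798 ≈ 1035.00 px.

1035 px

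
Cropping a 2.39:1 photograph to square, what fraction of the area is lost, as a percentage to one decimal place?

58.2%

square is narrower than 2.39:1, so the crop keeps the full height and trims the width.
Fraction kept = (1.000)/(2.390) ≈ 41.84%, so 58.16% is lost.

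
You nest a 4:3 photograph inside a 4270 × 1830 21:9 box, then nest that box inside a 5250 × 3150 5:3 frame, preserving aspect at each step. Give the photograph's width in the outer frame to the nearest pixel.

Inside the 4270×1830 canvas the photograph is height-limited at 2440.00 × 1830.00.
Second fit — the 21:9 canvas into 5250×3150 spans the width: 5250.00 × 2250.00 (×1.2295 from 4270×1830).
Applying the same ×1.2295: 2440.00 → 3000.00.

3000 px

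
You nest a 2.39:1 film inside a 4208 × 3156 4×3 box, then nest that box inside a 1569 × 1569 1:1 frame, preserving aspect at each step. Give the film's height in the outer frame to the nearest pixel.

656 px

First fit — 2.39:1 into 4208×3156 spans the width: 4208.00 × 1760.67.
The 4×3 canvas is width-limited in 1569×1569, giving 1569.00 × 1176.75; scale factor 0.3729.
The film scales with it: height 1760.67 × 0.3729 ≈ 656.49.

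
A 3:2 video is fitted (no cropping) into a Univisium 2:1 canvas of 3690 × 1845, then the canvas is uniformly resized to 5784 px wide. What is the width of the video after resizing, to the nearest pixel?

Fitted into 3690×1845, the video spans the height; its width is 1845 × 3/2 ≈ 2767.50 px.
Resizing to 5784 px wide multiplies everything by 1.5675: 2767.50 → 4338.00 px.

4338 px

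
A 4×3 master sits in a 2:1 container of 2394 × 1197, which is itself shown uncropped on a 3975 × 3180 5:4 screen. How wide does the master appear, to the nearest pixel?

4×3 in 2394×1197: fills the height, so the master is 1596.00 × 1197.00.
2:1 in 3975×3180: fills the width, so the intermediate becomes 3975.00 × 1987.50 — a scale of ×1.6604.
Applying the same ×1.6604: 1596.00 → 2650.00.

2650 px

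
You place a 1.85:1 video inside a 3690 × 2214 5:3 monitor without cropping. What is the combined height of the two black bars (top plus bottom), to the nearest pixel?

1.85:1 (1.850) > 5:3 (1.667), so the video fills the width.
Content height = 3690 / 1.850 ≈ 1994.59 px.
Leftover height: 2214 − 1994.59 = 219.41 px.

219 px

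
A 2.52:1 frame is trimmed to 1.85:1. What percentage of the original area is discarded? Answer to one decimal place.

26.6%

Going from 2.52:1 to 1.85:1 means cutting width while keeping height.
Area ratio = (1.850)/(2.520) = 73.41%; the remaining 26.59% is cropped out.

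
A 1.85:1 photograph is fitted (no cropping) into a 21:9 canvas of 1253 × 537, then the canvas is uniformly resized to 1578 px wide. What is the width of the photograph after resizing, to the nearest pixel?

At 1253×537 the photograph is height-limited, so width = 537 × 1.850 ≈ 993.45 px.
Resizing to 1578 px wide multiplies everything by 1.2594: 993.45 → 1251.13 px.

1251 px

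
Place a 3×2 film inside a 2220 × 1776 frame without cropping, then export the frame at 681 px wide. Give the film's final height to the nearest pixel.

454 px

Fitted into 2220×1776, the film spans the width; its height is 2220 × 2/3 ≈ 1480.00 px.
The frame scales by 681/2220 = 0.3068; 1480.00 × 0.3068 ≈ 454.00 px.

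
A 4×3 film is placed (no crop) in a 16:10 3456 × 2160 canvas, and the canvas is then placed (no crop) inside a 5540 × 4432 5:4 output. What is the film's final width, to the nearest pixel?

4617 px

4×3 in 3456×2160: fills the height, so the film is 2880.00 × 2160.00.
Second fit — the 16:10 canvas into 5540×4432 spans the width: 5540.00 × 3462.50 (×1.6030 from 3456×2160).
So the film's width is 2880.00 × 1.6030 ≈ 4616.67.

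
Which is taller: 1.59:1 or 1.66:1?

1.59:1

1.59 and 1.66; 1.66 > 1.59. The smaller width-to-height ratio is the taller frame.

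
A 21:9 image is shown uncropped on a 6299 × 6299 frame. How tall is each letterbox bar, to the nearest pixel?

1800 px

21:9 is wider than 1:1, so it spans the full width.
The image is 6299 × 9/21 ≈ 2699.57 px tall.
6299 − 2699.57 = 3599.43 px of bars (1799.71 each).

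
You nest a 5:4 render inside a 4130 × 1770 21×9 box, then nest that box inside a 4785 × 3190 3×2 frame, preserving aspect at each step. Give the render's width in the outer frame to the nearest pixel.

First fit — 5:4 into 4130×1770 spans the height: 2212.50 × 1770.00.
Second fit — the 21×9 canvas into 4785×3190 spans the width: 4785.00 × 2050.71 (×1.1586 from 4130×1770).
So the render's width is 2212.50 × 1.1586 ≈ 2563.39.

2563 px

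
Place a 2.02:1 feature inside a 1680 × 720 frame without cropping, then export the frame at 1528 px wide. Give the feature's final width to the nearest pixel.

1323 px

In the 1680×720 frame the feature fills the height: width = 720 × 2.020 ≈ 1454.40 px.
Resizing to 1528 px wide multiplies everything by 0.9095: 1454.40 → 1322.81 px.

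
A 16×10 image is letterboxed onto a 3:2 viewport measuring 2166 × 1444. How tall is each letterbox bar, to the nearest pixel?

Since 1.600 > 1.500, the image is width-limited.
Content height = 2166 × 10/16 ≈ 1353.75 px.
Leftover height: 1444 − 1353.75 = 90.25 px → 45.12 each side.

45 px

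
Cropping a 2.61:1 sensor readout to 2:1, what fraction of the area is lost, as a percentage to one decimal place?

23.4%

Going from 2.61:1 to 2:1 means cutting width while keeping height.
Fraction kept = (2.000)/(2.610) ≈ 76.63%, so 23.37% is lost.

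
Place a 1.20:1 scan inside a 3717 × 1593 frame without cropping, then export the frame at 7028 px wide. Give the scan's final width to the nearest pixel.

3614 px

In the 3717×1593 frame the scan fills the height: width = 1593 × 1.200 ≈ 1911.60 px.
Resizing to 7028 px wide multiplies everything by 1.8908: 1911.60 → 3614.40 px.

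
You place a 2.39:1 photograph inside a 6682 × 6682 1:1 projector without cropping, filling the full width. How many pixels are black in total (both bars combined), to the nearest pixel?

25967482 pixels

That makes the image 2795.8159 px tall (6682 / 2.390).
6682 − 2795.8159 = 3886.1841 px of bars.
Across the 6682-px span: 3886.1841 × 6682 ≈ 25967482 px.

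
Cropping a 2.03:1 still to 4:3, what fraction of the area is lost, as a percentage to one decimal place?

34.3%

4:3 is narrower than 2.03:1, so the crop keeps the full height and trims the width.
Area ratio = (1.333)/(2.030) = 65.68%; the remaining 34.32% is cropped out.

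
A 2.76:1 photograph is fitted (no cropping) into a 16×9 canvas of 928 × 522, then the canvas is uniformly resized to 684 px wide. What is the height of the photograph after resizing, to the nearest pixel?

In the 928×522 frame the photograph fills the width: height = 928 / 2.760 ≈ 336.23 px.
Scaling 928 → 684 is ×0.7371, so the height becomes 336.23 × 0.7371 ≈ 247.83 px.

248 px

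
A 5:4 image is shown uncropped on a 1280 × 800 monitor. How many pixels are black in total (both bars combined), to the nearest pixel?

5:4 (1.250) < 16×10 (1.600), so the image fills the height.
The image is 800 × 5/4 ≈ 1000.0000 px wide.
Leftover width: 1280 − 1000.0000 = 280.0000 px.
Bar area = 280.0000 × 800 ≈ 224000 px.

224000 pixels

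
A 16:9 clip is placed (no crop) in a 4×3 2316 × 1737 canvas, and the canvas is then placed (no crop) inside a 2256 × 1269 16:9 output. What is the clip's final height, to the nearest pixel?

952 px

16:9 in 2316×1737: fills the width, so the clip is 2316.00 × 1302.75.
The 4×3 canvas is height-limited in 2256×1269, giving 1692.00 × 1269.00; scale factor 0.7306.
The clip scales with it: height 1302.75 × 0.7306 ≈ 951.75.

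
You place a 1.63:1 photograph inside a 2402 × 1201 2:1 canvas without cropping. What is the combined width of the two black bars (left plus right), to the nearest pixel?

1.63:1 is narrower than 2:1, so it spans the full height.
That makes the image 1957.63 px wide (1201 × 1.630).
Black = 2402 − 1957.63 = 444.37 px.

444 px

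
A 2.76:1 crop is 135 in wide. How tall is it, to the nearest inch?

49 in

At 2.76:1, 135 / 2.760 ≈ 48.91.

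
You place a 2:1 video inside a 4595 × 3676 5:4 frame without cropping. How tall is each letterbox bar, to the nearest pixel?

689 px

Since 2.000 > 1.250, the video is width-limited.
The video is 4595 × 1/2 ≈ 2297.50 px tall.
3676 − 2297.50 = 1378.50 px of bars (689.25 each).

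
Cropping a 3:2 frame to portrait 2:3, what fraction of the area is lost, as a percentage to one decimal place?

55.6%

The height stays; only width is cut (since portrait 2:3 is narrower than 3:2).
Area ratio = (0.667)/(1.500) = 44.44%; the remaining 55.56% is cropped out.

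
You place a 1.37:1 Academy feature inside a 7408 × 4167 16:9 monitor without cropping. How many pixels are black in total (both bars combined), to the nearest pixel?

7080608 pixels

1.37:1 Academy (1.370) < 16:9 (1.778), so the feature fills the height.
That makes the image 5708.7900 px wide (4167 × 1.370).
7408 − 5708.7900 = 1699.2100 px of bars.
Across the 4167-px span: 1699.2100 × 4167 ≈ 7080608 px.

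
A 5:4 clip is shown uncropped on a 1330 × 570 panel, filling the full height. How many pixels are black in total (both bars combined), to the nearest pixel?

The clip is 570 × 5/4 ≈ 712.5000 px wide.
1330 − 712.5000 = 617.5000 px of bars.
Across the 570-px span: 617.5000 × 570 ≈ 351975 px.

351975 pixels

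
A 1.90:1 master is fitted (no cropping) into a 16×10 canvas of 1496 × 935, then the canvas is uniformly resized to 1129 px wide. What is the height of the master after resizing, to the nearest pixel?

594 px

In the 1496×935 frame the master fills the width: height = 1496 / 1.900 ≈ 787.37 px.
Scaling 1496 → 1129 is ×0.7547, so the height becomes 787.37 × 0.7547 ≈ 594.21 px.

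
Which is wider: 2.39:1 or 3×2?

2.39 and 3×2 = 1.5; 2.39 > 1.5.

2.39:1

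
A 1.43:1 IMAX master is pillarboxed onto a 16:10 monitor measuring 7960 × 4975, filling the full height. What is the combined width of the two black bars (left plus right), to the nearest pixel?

The master is 4975 × 1.430 ≈ 7114.25 px wide.
7960 − 7114.25 = 845.75 px of bars.

846 px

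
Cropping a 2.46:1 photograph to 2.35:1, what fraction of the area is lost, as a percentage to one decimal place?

Going from 2.46:1 to 2.35:1 means cutting width while keeping height.
(2.350)/(2.460) ≈ 0.955 of the area survives, leaving 4.47% discarded.

4.5%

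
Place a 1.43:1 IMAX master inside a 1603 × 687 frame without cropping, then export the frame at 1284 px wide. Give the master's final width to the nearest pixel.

At 1603×687 the master is height-limited, so width = 687 × 1.430 ≈ 982.41 px.
The frame scales by 1284/1603 = 0.8010; 982.41 × 0.8010 ≈ 786.91 px.

787 px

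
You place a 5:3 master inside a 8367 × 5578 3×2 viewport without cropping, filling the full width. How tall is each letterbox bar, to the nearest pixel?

The master is 8367 × 3/5 ≈ 5020.20 px tall.
Black = 5578 − 5020.20 = 557.80 px, or 278.90 per bar.

279 px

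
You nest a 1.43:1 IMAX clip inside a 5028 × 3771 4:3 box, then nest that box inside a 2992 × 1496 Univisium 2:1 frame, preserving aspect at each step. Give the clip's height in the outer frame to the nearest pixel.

1395 px

Inside the 5028×3771 canvas the clip is width-limited at 5028.00 × 3516.08.
Second fit — the 4:3 canvas into 2992×1496 spans the height: 1994.67 × 1496.00 (×0.3967 from 5028×3771).
The clip scales with it: height 3516.08 × 0.3967 ≈ 1394.87.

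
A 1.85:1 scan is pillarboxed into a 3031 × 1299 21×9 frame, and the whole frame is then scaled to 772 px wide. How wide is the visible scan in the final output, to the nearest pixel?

In the 3031×1299 frame the scan fills the height: width = 1299 × 1.850 ≈ 2403.15 px.
Scaling 3031 → 772 is ×0.2547, so the width becomes 2403.15 × 0.2547 ≈ 612.09 px.

612 px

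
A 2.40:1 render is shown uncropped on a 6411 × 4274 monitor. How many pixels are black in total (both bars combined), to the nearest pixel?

10275230 pixels

2.40:1 (2.400) > 3:2 (1.500), so the render fills the width.
Content height = 6411 / 2.400 ≈ 2671.2500 px.
Leftover height: 4274 − 2671.2500 = 1602.7500 px.
Bar area = 1602.7500 × 6411 ≈ 10275230 px.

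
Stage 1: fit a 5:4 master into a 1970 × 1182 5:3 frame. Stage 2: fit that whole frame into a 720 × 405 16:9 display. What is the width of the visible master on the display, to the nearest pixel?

First fit — 5:4 into 1970×1182 spans the height: 1477.50 × 1182.00.
Second fit — the 5:3 canvas into 720×405 spans the height: 675.00 × 405.00 (×0.3426 from 1970×1182).
So the master's width is 1477.50 × 0.3426 ≈ 506.25.

506 px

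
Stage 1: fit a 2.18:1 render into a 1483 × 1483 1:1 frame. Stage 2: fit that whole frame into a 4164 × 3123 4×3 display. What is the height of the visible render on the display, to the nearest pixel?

1433 px

First fit — 2.18:1 into 1483×1483 spans the width: 1483.00 × 680.28.
Second fit — the 1:1 canvas into 4164×3123 spans the height: 3123.00 × 3123.00 (×2.1059 from 1483×1483).
Applying the same ×2.1059: 680.28 → 1432.57.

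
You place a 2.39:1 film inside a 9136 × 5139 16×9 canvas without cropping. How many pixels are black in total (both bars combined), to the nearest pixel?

Since 2.390 > 1.778, the film is width-limited.
Content height = 9136 / 2.390 ≈ 3822.5941 px.
5139 − 3822.5941 = 1316.4059 px of bars.
Across the 9136-px span: 1316.4059 × 9136 ≈ 12026684 px.

12026684 pixels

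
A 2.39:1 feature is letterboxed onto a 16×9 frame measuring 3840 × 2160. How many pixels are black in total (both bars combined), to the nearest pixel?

Since 2.390 > 1.778, the feature is width-limited.
Content height = 3840 / 2.390 ≈ 1606.6946 px.
Black = 2160 − 1606.6946 = 553.3054 px.
Bar area = 553.3054 × 3840 ≈ 2124693 px.

2124693 pixels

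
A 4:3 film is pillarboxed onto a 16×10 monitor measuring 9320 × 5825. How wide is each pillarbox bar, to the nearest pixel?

4:3 is narrower than 16×10, so it spans the full height.
The film is 5825 × 4/3 ≈ 7766.67 px wide.
Black = 9320 − 7766.67 = 1553.33 px, or 776.67 per bar.

777 px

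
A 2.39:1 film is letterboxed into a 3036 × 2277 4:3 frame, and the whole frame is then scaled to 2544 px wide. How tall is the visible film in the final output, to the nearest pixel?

In the 3036×2277 frame the film fills the width: height = 3036 / 2.390 ≈ 1270.29 px.
Scaling 3036 → 2544 is ×0.8379, so the height becomes 1270.29 × 0.8379 ≈ 1064.44 px.

1064 px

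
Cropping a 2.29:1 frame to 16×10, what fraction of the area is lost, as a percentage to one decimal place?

30.1%

The height stays; only width is cut (since 16×10 is narrower than 2.29:1).
Area ratio = (1.600)/(2.290) = 69.87%; the remaining 30.13% is cropped out.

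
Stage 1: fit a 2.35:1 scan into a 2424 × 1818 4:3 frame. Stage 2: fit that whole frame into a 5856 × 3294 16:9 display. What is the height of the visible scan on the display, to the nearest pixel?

1869 px

First fit — 2.35:1 into 2424×1818 spans the width: 2424.00 × 1031.49.
The 4:3 canvas is height-limited in 5856×3294, giving 4392.00 × 3294.00; scale factor 1.8119.
Applying the same ×1.8119: 1031.49 → 1868.94.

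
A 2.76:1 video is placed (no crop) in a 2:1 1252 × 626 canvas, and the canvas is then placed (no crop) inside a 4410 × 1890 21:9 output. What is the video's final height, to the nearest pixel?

1370 px

2.76:1 in 1252×626: fills the width, so the video is 1252.00 × 453.62.
Second fit — the 2:1 canvas into 4410×1890 spans the height: 3780.00 × 1890.00 (×3.0192 from 1252×626).
The video scales with it: height 453.62 × 3.0192 ≈ 1369.57.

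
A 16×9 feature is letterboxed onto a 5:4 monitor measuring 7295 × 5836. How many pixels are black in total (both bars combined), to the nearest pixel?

12639043 pixels

16×9 is wider than 5:4, so it spans the full width.
Content height = 7295 × 9/16 ≈ 4103.4375 px.
Black = 5836 − 4103.4375 = 1732.5625 px.
That's 1732.5625 × 7295 ≈ 12639043 black pixels.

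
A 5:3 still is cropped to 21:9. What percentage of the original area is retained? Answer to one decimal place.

21:9 is wider than 5:3, so the crop keeps the full width and trims the height.
(1.667)/(2.333) ≈ 0.714 of the area survives.

71.4%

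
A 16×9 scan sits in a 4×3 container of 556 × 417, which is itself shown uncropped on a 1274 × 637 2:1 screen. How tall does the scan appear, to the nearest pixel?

478 px

First fit — 16×9 into 556×417 spans the width: 556.00 × 312.75.
Second fit — the 4×3 canvas into 1274×637 spans the height: 849.33 × 637.00 (×1.5276 from 556×417).
The scan scales with it: height 312.75 × 1.5276 ≈ 477.75.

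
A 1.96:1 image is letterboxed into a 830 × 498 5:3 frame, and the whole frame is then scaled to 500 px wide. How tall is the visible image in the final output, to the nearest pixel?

255 px

At 830×498 the image is width-limited, so height = 830 / 1.960 ≈ 423.47 px.
Resizing to 500 px wide multiplies everything by 0.6024: 423.47 → 255.10 px.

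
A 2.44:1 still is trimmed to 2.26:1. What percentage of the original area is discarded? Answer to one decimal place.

7.4%

2.26:1 is narrower than 2.44:1, so the crop keeps the full height and trims the width.
Fraction kept = (2.260)/(2.440) ≈ 92.62%, so 7.38% is lost.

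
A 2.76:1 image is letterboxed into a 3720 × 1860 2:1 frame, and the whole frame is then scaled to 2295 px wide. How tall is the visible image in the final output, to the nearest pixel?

832 px

Fitted into 3720×1860, the image spans the width; its height is 3720 / 2.760 ≈ 1347.83 px.
Scaling 3720 → 2295 is ×0.6169, so the height becomes 1347.83 × 0.6169 ≈ 831.52 px.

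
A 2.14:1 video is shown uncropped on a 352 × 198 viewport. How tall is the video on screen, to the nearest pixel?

2.14:1 is wider than 16×9, so it spans the full width.
Content height = 352 / 2.140 ≈ 164.49 px.

164 px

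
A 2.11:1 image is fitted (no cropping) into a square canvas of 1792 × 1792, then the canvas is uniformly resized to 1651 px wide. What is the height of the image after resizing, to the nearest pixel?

782 px

At 1792×1792 the image is width-limited, so height = 1792 / 2.110 ≈ 849.29 px.
Resizing to 1651 px wide multiplies everything by 0.9213: 849.29 → 782.46 px.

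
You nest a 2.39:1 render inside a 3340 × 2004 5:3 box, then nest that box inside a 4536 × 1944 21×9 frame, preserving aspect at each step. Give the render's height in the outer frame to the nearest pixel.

Inside the 3340×2004 canvas the render is width-limited at 3340.00 × 1397.49.
5:3 in 4536×1944: fills the height, so the intermediate becomes 3240.00 × 1944.00 — a scale of ×0.9701.
The render scales with it: height 1397.49 × 0.9701 ≈ 1355.65.

1356 px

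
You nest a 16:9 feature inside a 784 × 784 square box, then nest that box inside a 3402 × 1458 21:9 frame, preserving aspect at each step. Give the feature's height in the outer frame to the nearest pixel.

16:9 in 784×784: fills the width, so the feature is 784.00 × 441.00.
Second fit — the square canvas into 3402×1458 spans the height: 1458.00 × 1458.00 (×1.8597 from 784×784).
So the feature's height is 441.00 × 1.8597 ≈ 820.12.

820 px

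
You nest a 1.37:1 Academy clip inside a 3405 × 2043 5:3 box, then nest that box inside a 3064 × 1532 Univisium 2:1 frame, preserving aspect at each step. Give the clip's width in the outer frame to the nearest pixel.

2099 px

First fit — 1.37:1 Academy into 3405×2043 spans the height: 2798.91 × 2043.00.
5:3 in 3064×1532: fills the height, so the intermediate becomes 2553.33 × 1532.00 — a scale of ×0.7499.
Applying the same ×0.7499: 2798.91 → 2098.84.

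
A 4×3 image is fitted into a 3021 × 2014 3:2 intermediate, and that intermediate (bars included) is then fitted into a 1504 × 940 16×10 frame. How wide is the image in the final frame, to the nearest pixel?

1253 px

Inside the 3021×2014 canvas the image is height-limited at 2685.33 × 2014.00.
Second fit — the 3:2 canvas into 1504×940 spans the height: 1410.00 × 940.00 (×0.4667 from 3021×2014).
The image scales with it: width 2685.33 × 0.4667 ≈ 1253.33.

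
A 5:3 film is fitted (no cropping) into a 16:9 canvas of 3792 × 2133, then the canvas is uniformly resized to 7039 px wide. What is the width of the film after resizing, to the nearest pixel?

At 3792×2133 the film is height-limited, so width = 2133 × 5/3 ≈ 3555.00 px.
Resizing to 7039 px wide multiplies everything by 1.8563: 3555.00 → 6599.06 px.

6599 px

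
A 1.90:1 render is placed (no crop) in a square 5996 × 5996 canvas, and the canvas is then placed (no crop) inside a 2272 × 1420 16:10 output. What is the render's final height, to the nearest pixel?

747 px

First fit — 1.90:1 into 5996×5996 spans the width: 5996.00 × 3155.79.
The square canvas is height-limited in 2272×1420, giving 1420.00 × 1420.00; scale factor 0.2368.
So the render's height is 3155.79 × 0.2368 ≈ 747.37.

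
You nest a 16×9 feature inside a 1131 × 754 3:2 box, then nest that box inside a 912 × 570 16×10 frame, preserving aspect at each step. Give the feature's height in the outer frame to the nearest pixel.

First fit — 16×9 into 1131×754 spans the width: 1131.00 × 636.19.
Second fit — the 3:2 canvas into 912×570 spans the height: 855.00 × 570.00 (×0.7560 from 1131×754).
The feature scales with it: height 636.19 × 0.7560 ≈ 480.94.

481 px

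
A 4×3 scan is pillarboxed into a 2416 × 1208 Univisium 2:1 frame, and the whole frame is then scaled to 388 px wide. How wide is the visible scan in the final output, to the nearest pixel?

At 2416×1208 the scan is height-limited, so width = 1208 × 4/3 ≈ 1610.67 px.
Scaling 2416 → 388 is ×0.1606, so the width becomes 1610.67 × 0.1606 ≈ 258.67 px.

259 px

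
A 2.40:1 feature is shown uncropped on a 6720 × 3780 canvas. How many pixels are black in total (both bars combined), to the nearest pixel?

2.40:1 is wider than 16:9, so it spans the full width.
The feature is 6720 / 2.400 ≈ 2800.0000 px tall.
3780 − 2800.0000 = 980.0000 px of bars.
Across the 6720-px span: 980.0000 × 6720 ≈ 6585600 px.

6585600 pixels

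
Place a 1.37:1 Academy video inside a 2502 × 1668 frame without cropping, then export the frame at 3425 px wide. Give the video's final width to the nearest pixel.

3128 px

In the 2502×1668 frame the video fills the height: width = 1668 × 1.370 ≈ 2285.16 px.
The frame scales by 3425/2502 = 1.3689; 2285.16 × 1.3689 ≈ 3128.17 px.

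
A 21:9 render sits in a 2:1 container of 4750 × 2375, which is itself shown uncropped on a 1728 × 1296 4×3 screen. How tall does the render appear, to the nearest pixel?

21:9 in 4750×2375: fills the width, so the render is 4750.00 × 2035.71.
Second fit — the 2:1 canvas into 1728×1296 spans the width: 1728.00 × 864.00 (×0.3638 from 4750×2375).
The render scales with it: height 2035.71 × 0.3638 ≈ 740.57.

741 px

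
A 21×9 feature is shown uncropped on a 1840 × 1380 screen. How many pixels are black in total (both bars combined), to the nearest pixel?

1088229 pixels

21×9 is wider than 4:3, so it spans the full width.
The feature is 1840 × 9/21 ≈ 788.5714 px tall.
Leftover height: 1380 − 788.5714 = 591.4286 px.
Across the 1840-px span: 591.4286 × 1840 ≈ 1088229 px.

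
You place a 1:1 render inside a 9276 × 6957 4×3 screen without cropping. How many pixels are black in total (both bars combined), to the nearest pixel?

Since 1.000 < 1.333, the render is height-limited.
The render is 6957 × 1/1 ≈ 6957.0000 px wide.
Leftover width: 9276 − 6957.0000 = 2319.0000 px.
That's 2319.0000 × 6957 ≈ 16133283 black pixels.

16133283 pixels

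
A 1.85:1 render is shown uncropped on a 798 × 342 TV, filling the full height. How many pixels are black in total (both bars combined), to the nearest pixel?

That makes the image 632.7000 px wide (342 × 1.850).
798 − 632.7000 = 165.3000 px of bars.
Bar area = 165.3000 × 342 ≈ 56533 px.

56533 pixels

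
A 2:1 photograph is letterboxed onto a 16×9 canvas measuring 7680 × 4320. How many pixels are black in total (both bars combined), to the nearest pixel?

2:1 is wider than 16×9, so it spans the full width.
That makes the image 3840.0000 px tall (7680 × 1/2).
4320 − 3840.0000 = 480.0000 px of bars.
Bar area = 480.0000 × 7680 ≈ 3686400 px.

3686400 pixels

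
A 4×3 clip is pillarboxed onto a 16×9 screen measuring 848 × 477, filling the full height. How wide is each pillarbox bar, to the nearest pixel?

106 px

That makes the image 636.00 px wide (477 × 4/3).
Leftover width: 848 − 636.00 = 212.00 px → 106.00 each side.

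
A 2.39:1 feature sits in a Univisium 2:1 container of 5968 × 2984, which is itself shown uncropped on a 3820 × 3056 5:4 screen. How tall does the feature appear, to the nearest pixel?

First fit — 2.39:1 into 5968×2984 spans the width: 5968.00 × 2497.07.
Univisium 2:1 in 3820×3056: fills the width, so the intermediate becomes 3820.00 × 1910.00 — a scale of ×0.6401.
So the feature's height is 2497.07 × 0.6401 ≈ 1598.33.

1598 px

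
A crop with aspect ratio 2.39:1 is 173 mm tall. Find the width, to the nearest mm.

413 mm

Width = 173 × 2.390 = 413.47.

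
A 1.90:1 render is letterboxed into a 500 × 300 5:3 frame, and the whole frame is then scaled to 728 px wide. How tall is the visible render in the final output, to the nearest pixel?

In the 500×300 frame the render fills the width: height = 500 / 1.900 ≈ 263.16 px.
Resizing to 728 px wide multiplies everything by 1.4560: 263.16 → 383.16 px.

383 px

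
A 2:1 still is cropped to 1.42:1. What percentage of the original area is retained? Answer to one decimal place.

71.0%

Going from 2:1 to 1.42:1 means cutting width while keeping height.
Fraction kept = (1.420)/(2.000) ≈ 71.00%.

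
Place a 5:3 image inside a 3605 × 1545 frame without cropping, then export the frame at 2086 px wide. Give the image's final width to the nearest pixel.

Fitted into 3605×1545, the image spans the height; its width is 1545 × 5/3 ≈ 2575.00 px.
Resizing to 2086 px wide multiplies everything by 0.5786: 2575.00 → 1490.00 px.

1490 px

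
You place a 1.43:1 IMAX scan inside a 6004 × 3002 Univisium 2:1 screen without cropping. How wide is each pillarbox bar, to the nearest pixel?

1.43:1 IMAX (1.430) < Univisium 2:1 (2.000), so the scan fills the height.
Content width = 3002 × 1.430 ≈ 4292.86 px.
Black = 6004 − 4292.86 = 1711.14 px, or 855.57 per bar.

856 px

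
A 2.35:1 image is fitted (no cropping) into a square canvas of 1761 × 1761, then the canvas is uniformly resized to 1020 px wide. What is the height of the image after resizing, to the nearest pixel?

In the 1761×1761 frame the image fills the width: height = 1761 / 2.350 ≈ 749.36 px.
Scaling 1761 → 1020 is ×0.5792, so the height becomes 749.36 × 0.5792 ≈ 434.04 px.

434 px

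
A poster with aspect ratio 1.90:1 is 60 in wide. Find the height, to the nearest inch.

At 1.90:1, 60 / 1.900 ≈ 31.58.

32 in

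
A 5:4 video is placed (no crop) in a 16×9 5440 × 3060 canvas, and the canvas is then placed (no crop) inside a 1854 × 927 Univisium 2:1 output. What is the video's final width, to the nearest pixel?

1159 px

Inside the 5440×3060 canvas the video is height-limited at 3825.00 × 3060.00.
16×9 in 1854×927: fills the height, so the intermediate becomes 1648.00 × 927.00 — a scale of ×0.3029.
The video scales with it: width 3825.00 × 0.3029 ≈ 1158.75.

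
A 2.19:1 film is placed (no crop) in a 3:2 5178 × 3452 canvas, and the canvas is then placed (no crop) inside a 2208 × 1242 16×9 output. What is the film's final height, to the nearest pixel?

First fit — 2.19:1 into 5178×3452 spans the width: 5178.00 × 2364.38.
The 3:2 canvas is height-limited in 2208×1242, giving 1863.00 × 1242.00; scale factor 0.3598.
Applying the same ×0.3598: 2364.38 → 850.68.

851 px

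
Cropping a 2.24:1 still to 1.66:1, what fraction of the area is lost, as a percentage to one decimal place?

25.9%

The height stays; only width is cut (since 1.66:1 is narrower than 2.24:1).
Fraction kept = (1.660)/(2.240) ≈ 74.11%, so 25.89% is lost.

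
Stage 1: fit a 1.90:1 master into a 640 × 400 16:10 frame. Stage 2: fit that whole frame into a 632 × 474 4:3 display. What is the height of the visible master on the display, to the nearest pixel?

1.90:1 in 640×400: fills the width, so the master is 640.00 × 336.84.
Second fit — the 16:10 canvas into 632×474 spans the width: 632.00 × 395.00 (×0.9875 from 640×400).
The master scales with it: height 336.84 × 0.9875 ≈ 332.63.

333 px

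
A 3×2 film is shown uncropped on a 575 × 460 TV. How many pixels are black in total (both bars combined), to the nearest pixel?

44083 pixels

Since 1.500 > 1.250, the film is width-limited.
The film is 575 × 2/3 ≈ 383.3333 px tall.
460 − 383.3333 = 76.6667 px of bars.
Bar area = 76.6667 × 575 ≈ 44083 px.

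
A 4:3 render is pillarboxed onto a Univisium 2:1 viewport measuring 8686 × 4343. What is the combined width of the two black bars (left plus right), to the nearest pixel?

4:3 (1.333) < Univisium 2:1 (2.000), so the render fills the height.
Content width = 4343 × 4/3 ≈ 5790.67 px.
Black = 8686 − 5790.67 = 2895.33 px.

2895 px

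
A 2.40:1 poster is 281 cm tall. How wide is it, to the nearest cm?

281 × 2.400 = 674.40.

674 cm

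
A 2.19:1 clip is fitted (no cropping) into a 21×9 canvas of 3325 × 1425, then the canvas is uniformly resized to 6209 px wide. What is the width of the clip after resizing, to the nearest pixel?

5828 px

Fitted into 3325×1425, the clip spans the height; its width is 1425 × 2.190 ≈ 3120.75 px.
Scaling 3325 → 6209 is ×1.8674, so the width becomes 3120.75 × 1.8674 ≈ 5827.59 px.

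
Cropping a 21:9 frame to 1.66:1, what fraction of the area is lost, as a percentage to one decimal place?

Going from 21:9 to 1.66:1 means cutting width while keeping height.
Area ratio = (1.660)/(2.333) = 71.14%; the remaining 28.86% is cropped out.

28.9%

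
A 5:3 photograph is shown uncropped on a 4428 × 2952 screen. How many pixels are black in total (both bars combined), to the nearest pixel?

1307146 pixels

Since 1.667 > 1.500, the photograph is width-limited.
The photograph is 4428 × 3/5 ≈ 2656.8000 px tall.
Leftover height: 2952 − 2656.8000 = 295.2000 px.
That's 295.2000 × 4428 ≈ 1307146 black pixels.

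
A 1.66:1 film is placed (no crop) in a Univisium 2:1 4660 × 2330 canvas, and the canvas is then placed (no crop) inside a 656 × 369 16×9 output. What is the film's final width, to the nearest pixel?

1.66:1 in 4660×2330: fills the height, so the film is 3867.80 × 2330.00.
Second fit — the Univisium 2:1 canvas into 656×369 spans the width: 656.00 × 328.00 (×0.1408 from 4660×2330).
Applying the same ×0.1408: 3867.80 → 544.48.

544 px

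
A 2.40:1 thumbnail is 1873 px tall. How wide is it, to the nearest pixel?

4495 px

At 2.40:1, 1873 × 2.400 ≈ 4495.20.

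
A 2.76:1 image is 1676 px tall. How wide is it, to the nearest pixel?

1676 × 2.760 = 4625.76.

4626 px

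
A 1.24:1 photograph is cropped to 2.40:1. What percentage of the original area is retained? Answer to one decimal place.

51.7%

Going from 1.24:1 to 2.40:1 means cutting height while keeping width.
Fraction kept = (1.240)/(2.400) ≈ 51.67%.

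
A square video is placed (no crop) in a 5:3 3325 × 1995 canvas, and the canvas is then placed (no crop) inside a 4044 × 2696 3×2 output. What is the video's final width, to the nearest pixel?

2426 px

First fit — square into 3325×1995 spans the height: 1995.00 × 1995.00.
Second fit — the 5:3 canvas into 4044×2696 spans the width: 4044.00 × 2426.40 (×1.2162 from 3325×1995).
The video scales with it: width 1995.00 × 1.2162 ≈ 2426.40.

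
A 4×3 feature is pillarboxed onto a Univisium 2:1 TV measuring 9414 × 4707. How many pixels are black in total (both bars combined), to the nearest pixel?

4×3 (1.333) < Univisium 2:1 (2.000), so the feature fills the height.
The feature is 4707 × 4/3 ≈ 6276.0000 px wide.
Black = 9414 − 6276.0000 = 3138.0000 px.
That's 3138.0000 × 4707 ≈ 14770566 black pixels.

14770566 pixels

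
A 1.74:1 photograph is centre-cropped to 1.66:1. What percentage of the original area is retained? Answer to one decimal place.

1.66:1 is narrower than 1.74:1, so the crop keeps the full height and trims the width.
Area ratio = (1.660)/(1.740) = 95.40% retained.

95.4%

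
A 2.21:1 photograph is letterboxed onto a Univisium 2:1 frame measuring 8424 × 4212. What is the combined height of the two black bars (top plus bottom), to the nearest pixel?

2.21:1 (2.210) > Univisium 2:1 (2.000), so the photograph fills the width.
The photograph is 8424 / 2.210 ≈ 3811.76 px tall.
Leftover height: 4212 − 3811.76 = 400.24 px.

400 px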